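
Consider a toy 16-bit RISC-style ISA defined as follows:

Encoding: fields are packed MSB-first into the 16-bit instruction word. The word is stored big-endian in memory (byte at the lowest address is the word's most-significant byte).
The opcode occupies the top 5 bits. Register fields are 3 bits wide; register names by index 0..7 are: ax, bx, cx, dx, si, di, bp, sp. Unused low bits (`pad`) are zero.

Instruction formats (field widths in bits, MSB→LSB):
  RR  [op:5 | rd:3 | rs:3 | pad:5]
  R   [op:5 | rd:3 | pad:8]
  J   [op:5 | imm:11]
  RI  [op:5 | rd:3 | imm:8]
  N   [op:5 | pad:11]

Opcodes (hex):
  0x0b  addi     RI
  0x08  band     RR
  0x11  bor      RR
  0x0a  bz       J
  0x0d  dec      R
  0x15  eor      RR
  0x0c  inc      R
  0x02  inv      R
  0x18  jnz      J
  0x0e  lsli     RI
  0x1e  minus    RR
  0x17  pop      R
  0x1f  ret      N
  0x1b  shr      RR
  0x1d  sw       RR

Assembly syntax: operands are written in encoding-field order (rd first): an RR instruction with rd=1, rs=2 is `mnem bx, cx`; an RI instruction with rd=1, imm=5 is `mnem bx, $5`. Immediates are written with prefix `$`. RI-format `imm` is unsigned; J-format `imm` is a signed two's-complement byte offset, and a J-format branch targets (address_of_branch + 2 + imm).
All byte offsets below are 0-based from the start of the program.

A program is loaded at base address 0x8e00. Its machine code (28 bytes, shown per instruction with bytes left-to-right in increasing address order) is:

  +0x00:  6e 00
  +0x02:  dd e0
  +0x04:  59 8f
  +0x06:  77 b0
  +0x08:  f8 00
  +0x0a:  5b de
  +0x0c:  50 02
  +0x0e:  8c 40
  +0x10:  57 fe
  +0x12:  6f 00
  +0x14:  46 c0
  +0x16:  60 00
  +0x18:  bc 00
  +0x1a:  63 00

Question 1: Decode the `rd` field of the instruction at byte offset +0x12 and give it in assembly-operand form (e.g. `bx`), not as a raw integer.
[12] 6f 00 → 0x6f00
  top 5b → 0xd → dec [R]
  rd: (w>>8)&0x7=0x7 → sp

sp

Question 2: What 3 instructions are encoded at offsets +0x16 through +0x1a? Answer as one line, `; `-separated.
inc ax; pop si; inc dx

@+16  big-endian(60 00) = 0x6000
  opcode bits[15:11]=0xc: inc/R
  rd: (w>>8)&0x7=0x0 → ax
@+18  big-endian(bc 00) = 0xbc00
  opcode bits[15:11]=0x17: pop/R
  rd: (w>>8)&0x7=0x4 → si
@+1a  big-endian(63 00) = 0x6300
  opcode bits[15:11]=0xc: inc/R
  rd: (w>>8)&0x7=0x3 → dx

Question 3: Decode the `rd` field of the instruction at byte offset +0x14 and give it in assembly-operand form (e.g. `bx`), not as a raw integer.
bp

[14] 46 c0 → 0x46c0
  op=0x46c0>>11=0x8 ⇒ band (RR)
  [10:8] rd=6 = bp
  [7:5] rs=6 = bp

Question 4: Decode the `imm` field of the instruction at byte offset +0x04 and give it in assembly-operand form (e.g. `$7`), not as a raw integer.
@+04  big-endian(59 8f) = 0x598f
  op=0x598f>>11=0xb ⇒ addi (RI)
  rd: (w>>8)&0x7=0x1 → bx
  imm: (w>>0)&0xff=0x8f → $143

$143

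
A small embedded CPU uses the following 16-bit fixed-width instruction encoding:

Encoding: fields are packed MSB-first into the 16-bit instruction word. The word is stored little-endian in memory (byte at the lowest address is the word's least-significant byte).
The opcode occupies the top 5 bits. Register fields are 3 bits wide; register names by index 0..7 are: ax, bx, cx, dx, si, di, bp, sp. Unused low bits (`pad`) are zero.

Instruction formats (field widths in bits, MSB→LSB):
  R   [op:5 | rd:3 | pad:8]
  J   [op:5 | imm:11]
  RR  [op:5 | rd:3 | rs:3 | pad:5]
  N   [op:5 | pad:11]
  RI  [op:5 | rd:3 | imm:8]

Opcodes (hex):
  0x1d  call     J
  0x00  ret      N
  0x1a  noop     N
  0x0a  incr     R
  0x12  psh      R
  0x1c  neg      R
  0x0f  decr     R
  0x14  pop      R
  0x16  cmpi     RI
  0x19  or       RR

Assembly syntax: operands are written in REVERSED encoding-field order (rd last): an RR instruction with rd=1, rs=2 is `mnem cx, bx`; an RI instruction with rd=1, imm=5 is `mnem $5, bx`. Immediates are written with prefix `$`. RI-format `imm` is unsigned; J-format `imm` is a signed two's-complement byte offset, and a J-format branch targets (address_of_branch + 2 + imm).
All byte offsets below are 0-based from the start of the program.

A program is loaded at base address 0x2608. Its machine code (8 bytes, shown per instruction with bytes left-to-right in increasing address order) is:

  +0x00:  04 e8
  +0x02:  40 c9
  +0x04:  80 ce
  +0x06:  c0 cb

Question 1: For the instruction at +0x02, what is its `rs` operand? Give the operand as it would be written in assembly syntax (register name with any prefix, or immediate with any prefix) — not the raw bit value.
[02] 40 c9 → 0xc940
  top 5b → 0x19 → or [RR]
  rd@[10:8]=0x1 ⇒ bx
  rs@[7:5]=0x2 ⇒ cx

cx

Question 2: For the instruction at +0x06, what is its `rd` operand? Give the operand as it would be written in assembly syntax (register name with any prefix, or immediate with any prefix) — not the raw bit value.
dx

@+06  little-endian(c0 cb) = 0xcbc0
  op=0xcbc0>>11=0x19 ⇒ or (RR)
  [10:8] rd=3 = dx
  [7:5] rs=6 = bp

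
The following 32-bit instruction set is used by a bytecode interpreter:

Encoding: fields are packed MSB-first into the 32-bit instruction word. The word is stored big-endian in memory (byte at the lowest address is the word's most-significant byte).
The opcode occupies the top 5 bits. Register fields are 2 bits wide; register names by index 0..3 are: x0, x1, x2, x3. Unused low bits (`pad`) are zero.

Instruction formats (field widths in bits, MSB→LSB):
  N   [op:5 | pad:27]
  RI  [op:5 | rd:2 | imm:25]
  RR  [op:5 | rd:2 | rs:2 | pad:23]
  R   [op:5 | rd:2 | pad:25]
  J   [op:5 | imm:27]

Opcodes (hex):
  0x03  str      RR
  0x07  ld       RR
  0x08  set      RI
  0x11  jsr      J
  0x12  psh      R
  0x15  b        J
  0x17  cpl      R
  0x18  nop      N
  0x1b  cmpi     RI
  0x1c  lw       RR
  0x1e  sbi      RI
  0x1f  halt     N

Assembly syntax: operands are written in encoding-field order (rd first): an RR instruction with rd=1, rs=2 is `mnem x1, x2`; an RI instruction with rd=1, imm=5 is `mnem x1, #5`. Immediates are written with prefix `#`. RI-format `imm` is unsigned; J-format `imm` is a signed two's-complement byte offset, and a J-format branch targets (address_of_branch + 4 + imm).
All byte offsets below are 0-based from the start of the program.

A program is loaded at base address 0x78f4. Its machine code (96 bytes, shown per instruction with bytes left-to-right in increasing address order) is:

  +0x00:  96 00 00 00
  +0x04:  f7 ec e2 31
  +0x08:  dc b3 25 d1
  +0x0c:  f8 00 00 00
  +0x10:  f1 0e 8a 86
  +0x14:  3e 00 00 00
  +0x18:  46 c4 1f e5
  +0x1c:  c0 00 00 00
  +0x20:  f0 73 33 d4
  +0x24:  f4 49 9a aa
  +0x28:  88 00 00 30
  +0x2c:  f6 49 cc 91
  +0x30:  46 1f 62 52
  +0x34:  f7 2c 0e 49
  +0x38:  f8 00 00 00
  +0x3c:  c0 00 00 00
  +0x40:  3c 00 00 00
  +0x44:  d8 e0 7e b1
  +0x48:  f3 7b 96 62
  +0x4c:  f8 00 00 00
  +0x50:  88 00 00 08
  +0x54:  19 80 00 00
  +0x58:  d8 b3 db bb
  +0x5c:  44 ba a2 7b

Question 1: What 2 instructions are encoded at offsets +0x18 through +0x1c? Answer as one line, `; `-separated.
@+18  big-endian(46 c4 1f e5) = 0x46c41fe5
  op=0x46c41fe5>>27=0x8 ⇒ set (RI)
  rd@[26:25]=0x3 ⇒ x3
  imm@[24:0]=0xc41fe5 ⇒ #12853221
@+1c  big-endian(c0 00 00 00) = 0xc0000000
  op=0xc0000000>>27=0x18 ⇒ nop (N)

set x3, #12853221; nop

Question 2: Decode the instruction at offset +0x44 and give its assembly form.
[44] d8 e0 7e b1 → 0xd8e07eb1
  opcode bits[31:27]=0x1b: cmpi/RI
  [26:25] rd=0 = x0
  [24:0] imm=14712497 = #14712497

cmpi x0, #14712497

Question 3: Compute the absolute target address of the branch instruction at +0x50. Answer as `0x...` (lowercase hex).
@+50  big-endian(88 00 00 08) = 0x88000008
  op=0x88000008>>27=0x11 ⇒ jsr (J)
  [26:0] imm=8 = #8
  target = base 0x78f4 + off 0x50 + 4 + imm 8 = 0x7950

0x7950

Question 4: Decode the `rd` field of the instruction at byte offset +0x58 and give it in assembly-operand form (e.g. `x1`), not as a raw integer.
+0x58: d8 b3 db bb ⇒ word 0xd8b3dbbb (big)
  opcode bits[31:27]=0x1b: cmpi/RI
  rd: (w>>25)&0x3=0x0 → x0
  imm: (w>>0)&0x1ffffff=0xb3dbbb → #11787195

x0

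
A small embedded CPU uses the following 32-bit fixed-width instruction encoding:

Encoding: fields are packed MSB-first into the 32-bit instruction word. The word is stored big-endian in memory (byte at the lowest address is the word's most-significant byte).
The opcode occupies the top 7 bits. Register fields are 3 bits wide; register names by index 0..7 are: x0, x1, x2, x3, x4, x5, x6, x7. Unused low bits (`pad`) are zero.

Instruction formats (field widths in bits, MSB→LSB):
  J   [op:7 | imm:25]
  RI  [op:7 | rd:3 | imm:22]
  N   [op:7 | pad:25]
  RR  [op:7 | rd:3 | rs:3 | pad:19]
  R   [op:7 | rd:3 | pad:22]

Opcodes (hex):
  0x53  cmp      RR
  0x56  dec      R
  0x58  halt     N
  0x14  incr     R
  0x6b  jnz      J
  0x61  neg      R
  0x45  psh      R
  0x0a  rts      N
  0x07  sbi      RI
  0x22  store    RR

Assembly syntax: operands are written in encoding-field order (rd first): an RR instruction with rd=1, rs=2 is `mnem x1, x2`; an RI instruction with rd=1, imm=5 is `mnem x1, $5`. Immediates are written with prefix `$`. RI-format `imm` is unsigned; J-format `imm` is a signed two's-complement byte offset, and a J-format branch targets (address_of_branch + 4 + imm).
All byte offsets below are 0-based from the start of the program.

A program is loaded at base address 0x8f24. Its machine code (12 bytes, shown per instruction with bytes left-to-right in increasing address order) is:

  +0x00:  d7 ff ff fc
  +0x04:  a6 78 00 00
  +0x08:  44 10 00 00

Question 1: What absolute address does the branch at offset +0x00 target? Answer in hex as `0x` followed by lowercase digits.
[00] d7 ff ff fc → 0xd7fffffc
  top 7b → 0x6b → jnz [J]
  imm: (w>>0)&0x1ffffff=0x1fffffc (s25→-4) → $-4
  target = base 0x8f24 + off 0x00 + 4 + imm -4 = 0x8f24

0x8f24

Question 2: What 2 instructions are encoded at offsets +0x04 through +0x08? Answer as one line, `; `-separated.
cmp x1, x7; store x0, x2

@+04  big-endian(a6 78 00 00) = 0xa6780000
  opcode bits[31:25]=0x53: cmp/RR
  rd@[24:22]=0x1 ⇒ x1
  rs@[21:19]=0x7 ⇒ x7
@+08  big-endian(44 10 00 00) = 0x44100000
  opcode bits[31:25]=0x22: store/RR
  rd@[24:22]=0x0 ⇒ x0
  rs@[21:19]=0x2 ⇒ x2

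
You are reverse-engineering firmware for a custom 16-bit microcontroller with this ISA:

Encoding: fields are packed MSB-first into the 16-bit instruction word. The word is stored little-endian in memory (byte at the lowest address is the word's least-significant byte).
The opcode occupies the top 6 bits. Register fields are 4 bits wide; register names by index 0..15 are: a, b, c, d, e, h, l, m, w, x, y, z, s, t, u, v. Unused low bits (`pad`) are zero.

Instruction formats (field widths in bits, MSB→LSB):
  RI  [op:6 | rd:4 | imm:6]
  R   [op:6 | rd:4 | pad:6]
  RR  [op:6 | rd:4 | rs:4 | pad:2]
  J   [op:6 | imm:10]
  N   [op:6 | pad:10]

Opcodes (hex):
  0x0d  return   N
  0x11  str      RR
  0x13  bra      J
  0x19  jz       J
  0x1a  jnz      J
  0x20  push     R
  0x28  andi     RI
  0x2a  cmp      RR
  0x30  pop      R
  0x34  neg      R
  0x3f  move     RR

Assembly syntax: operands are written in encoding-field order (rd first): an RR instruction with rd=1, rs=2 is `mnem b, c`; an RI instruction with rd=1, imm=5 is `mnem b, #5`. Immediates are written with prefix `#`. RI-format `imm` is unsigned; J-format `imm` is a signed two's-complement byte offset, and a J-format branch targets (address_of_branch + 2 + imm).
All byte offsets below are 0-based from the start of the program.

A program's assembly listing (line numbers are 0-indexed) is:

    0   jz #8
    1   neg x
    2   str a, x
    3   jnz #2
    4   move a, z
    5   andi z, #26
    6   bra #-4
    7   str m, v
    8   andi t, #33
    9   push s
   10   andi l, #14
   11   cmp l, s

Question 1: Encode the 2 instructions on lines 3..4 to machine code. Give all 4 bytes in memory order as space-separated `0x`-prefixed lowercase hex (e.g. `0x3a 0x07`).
0x02 0x68 0x2c 0xfc

line 3 (jnz): pack op=0x1a:6|imm=2:10 = 0x6802; little→ 02 68
line 4 (move): pack op=0x3f:6|rd=0:4|rs=11:4|pad=0:2 = 0xfc2c; little→ 2c fc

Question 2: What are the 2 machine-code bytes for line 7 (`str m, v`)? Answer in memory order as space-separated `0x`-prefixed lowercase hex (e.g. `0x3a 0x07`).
0xfc 0x45

L7: str op=0x11:6|rd=7:4|rs=15:4|pad=0:2 ⇒ 0x45fc ⇒ little fc 45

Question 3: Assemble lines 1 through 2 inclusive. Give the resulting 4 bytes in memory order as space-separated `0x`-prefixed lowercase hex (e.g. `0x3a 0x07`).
0x40 0xd2 0x24 0x44

L1: neg op=0x34:6|rd=9:4|pad=0:6 ⇒ 0xd240 ⇒ little 40 d2
L2: str op=0x11:6|rd=0:4|rs=9:4|pad=0:2 ⇒ 0x4424 ⇒ little 24 44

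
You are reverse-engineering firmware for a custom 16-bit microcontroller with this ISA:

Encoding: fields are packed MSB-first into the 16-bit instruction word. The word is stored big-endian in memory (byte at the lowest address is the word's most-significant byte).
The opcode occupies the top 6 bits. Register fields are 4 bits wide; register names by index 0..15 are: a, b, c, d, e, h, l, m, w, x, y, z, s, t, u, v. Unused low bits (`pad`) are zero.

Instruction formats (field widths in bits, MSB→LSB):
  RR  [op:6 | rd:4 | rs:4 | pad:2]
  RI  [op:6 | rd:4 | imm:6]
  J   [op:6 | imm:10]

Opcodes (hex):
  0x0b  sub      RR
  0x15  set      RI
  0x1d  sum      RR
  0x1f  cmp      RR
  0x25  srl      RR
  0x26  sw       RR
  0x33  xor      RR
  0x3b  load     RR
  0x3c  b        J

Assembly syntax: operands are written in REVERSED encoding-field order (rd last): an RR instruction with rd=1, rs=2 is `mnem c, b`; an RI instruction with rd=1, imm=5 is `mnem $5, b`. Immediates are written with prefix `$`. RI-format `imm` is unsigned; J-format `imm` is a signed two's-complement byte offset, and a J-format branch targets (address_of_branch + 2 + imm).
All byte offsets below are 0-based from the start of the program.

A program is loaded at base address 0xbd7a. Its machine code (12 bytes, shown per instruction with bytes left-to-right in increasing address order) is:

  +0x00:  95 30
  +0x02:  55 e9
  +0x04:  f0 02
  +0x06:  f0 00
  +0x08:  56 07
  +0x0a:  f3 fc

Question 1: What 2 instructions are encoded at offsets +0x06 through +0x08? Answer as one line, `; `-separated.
[06] f0 00 → 0xf000
  op=0xf000>>10=0x3c ⇒ b (J)
  imm@[9:0]=0x0 ⇒ $0
[08] 56 07 → 0x5607
  op=0x5607>>10=0x15 ⇒ set (RI)
  rd@[9:6]=0x8 ⇒ w
  imm@[5:0]=0x7 ⇒ $7

b $0; set $7, w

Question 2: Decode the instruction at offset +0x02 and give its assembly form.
set $41, m

[02] 55 e9 → 0x55e9
  op=0x55e9>>10=0x15 ⇒ set (RI)
  rd: (w>>6)&0xf=0x7 → m
  imm: (w>>0)&0x3f=0x29 → $41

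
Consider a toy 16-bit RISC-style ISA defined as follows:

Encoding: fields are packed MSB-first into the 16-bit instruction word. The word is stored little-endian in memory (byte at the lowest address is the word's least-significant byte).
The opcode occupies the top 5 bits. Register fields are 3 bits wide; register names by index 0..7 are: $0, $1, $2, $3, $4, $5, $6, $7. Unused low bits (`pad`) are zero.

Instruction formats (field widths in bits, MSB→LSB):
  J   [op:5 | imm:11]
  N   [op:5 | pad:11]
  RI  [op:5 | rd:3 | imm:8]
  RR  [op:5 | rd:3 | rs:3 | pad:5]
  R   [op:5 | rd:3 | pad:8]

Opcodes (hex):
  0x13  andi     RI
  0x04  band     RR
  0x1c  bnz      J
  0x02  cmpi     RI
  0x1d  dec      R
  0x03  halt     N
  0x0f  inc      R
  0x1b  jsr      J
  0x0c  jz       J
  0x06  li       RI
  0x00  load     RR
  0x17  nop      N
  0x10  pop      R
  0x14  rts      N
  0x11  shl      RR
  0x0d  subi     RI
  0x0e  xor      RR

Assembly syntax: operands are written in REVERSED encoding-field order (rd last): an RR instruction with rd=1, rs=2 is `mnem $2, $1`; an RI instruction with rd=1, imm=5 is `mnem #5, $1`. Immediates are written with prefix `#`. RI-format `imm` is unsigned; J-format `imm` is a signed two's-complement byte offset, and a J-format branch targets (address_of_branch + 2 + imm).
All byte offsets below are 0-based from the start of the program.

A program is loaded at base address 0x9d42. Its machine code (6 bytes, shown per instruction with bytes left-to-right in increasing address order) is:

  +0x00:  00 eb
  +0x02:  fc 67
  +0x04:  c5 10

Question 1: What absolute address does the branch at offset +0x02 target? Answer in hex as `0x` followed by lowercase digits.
off 0x02: read fc 67 as little → 0x67fc
  op=0x67fc>>11=0xc ⇒ jz (J)
  imm: (w>>0)&0x7ff=0x7fc (s11→-4) → #-4
  target = base 0x9d42 + off 0x02 + 2 + imm -4 = 0x9d42

0x9d42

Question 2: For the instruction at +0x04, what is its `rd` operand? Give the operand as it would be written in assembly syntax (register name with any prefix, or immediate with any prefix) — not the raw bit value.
$0

[04] c5 10 → 0x10c5
  top 5b → 0x2 → cmpi [RI]
  [10:8] rd=0 = $0
  [7:0] imm=197 = #197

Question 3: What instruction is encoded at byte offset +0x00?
+0x00: 00 eb ⇒ word 0xeb00 (little)
  op=0xeb00>>11=0x1d ⇒ dec (R)
  [10:8] rd=3 = $3

dec $3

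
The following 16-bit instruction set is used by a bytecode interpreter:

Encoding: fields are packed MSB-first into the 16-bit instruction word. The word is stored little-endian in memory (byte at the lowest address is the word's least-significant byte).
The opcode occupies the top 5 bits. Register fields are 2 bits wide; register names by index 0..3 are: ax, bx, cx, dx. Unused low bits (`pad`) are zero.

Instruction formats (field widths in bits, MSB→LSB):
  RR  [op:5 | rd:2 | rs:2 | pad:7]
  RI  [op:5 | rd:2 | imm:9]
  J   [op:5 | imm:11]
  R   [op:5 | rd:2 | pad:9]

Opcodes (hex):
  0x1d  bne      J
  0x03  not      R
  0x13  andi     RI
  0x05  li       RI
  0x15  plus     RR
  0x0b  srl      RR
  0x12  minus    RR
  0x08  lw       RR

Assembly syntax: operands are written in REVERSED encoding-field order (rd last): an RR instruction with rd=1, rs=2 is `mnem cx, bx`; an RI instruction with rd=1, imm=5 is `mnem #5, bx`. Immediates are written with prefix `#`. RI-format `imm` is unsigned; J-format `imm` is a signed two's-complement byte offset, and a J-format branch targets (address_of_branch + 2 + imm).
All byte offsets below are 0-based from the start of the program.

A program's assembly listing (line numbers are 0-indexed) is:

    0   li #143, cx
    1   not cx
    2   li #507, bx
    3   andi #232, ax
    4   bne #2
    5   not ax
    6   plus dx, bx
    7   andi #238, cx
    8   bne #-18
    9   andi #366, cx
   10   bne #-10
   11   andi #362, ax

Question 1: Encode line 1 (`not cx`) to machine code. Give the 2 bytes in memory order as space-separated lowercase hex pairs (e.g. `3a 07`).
00 1c

L1: not op=0x3:5|rd=2:2|pad=0:9 ⇒ 0x1c00 ⇒ little 00 1c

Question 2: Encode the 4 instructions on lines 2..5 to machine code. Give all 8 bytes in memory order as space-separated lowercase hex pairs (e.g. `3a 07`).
fb 2b e8 98 02 e8 00 18

L2: li op=0x5:5|rd=1:2|imm=507:9 ⇒ 0x2bfb ⇒ little fb 2b
L3: andi op=0x13:5|rd=0:2|imm=232:9 ⇒ 0x98e8 ⇒ little e8 98
L4: bne op=0x1d:5|imm=2:11 ⇒ 0xe802 ⇒ little 02 e8
L5: not op=0x3:5|rd=0:2|pad=0:9 ⇒ 0x1800 ⇒ little 00 18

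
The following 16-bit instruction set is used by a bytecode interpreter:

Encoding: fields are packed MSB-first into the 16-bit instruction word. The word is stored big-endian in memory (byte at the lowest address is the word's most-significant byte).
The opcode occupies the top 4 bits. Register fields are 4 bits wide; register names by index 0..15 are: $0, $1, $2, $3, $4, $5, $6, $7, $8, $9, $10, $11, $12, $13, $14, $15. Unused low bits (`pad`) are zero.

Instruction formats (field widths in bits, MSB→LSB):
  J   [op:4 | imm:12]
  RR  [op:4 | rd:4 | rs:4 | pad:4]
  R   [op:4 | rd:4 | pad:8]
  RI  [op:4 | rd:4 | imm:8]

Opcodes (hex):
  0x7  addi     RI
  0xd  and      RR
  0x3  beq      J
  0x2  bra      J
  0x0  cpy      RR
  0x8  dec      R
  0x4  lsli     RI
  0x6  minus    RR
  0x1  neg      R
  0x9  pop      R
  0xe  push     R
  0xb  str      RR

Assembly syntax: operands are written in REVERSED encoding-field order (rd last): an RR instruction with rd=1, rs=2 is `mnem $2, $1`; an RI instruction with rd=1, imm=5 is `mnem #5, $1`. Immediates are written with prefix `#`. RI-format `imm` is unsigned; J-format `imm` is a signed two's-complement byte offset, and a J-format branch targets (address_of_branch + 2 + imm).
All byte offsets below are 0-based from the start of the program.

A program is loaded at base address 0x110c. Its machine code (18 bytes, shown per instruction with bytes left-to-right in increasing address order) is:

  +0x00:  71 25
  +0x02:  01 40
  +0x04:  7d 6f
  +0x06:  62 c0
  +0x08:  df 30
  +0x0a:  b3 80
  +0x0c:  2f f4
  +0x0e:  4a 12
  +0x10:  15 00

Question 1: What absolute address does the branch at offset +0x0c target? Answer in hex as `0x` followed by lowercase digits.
+0x0c: 2f f4 ⇒ word 0x2ff4 (big)
  opcode bits[15:12]=0x2: bra/J
  imm: (w>>0)&0xfff=0xff4 (s12→-12) → #-12
  target = base 0x110c + off 0x0c + 2 + imm -12 = 0x110e

0x110e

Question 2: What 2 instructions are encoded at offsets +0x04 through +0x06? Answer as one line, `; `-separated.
off 0x04: read 7d 6f as big → 0x7d6f
  op=0x7d6f>>12=0x7 ⇒ addi (RI)
  rd@[11:8]=0xd ⇒ $13
  imm@[7:0]=0x6f ⇒ #111
off 0x06: read 62 c0 as big → 0x62c0
  op=0x62c0>>12=0x6 ⇒ minus (RR)
  rd@[11:8]=0x2 ⇒ $2
  rs@[7:4]=0xc ⇒ $12

addi #111, $13; minus $12, $2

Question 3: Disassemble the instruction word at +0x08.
+0x08: df 30 ⇒ word 0xdf30 (big)
  opcode bits[15:12]=0xd: and/RR
  rd: (w>>8)&0xf=0xf → $15
  rs: (w>>4)&0xf=0x3 → $3

and $3, $15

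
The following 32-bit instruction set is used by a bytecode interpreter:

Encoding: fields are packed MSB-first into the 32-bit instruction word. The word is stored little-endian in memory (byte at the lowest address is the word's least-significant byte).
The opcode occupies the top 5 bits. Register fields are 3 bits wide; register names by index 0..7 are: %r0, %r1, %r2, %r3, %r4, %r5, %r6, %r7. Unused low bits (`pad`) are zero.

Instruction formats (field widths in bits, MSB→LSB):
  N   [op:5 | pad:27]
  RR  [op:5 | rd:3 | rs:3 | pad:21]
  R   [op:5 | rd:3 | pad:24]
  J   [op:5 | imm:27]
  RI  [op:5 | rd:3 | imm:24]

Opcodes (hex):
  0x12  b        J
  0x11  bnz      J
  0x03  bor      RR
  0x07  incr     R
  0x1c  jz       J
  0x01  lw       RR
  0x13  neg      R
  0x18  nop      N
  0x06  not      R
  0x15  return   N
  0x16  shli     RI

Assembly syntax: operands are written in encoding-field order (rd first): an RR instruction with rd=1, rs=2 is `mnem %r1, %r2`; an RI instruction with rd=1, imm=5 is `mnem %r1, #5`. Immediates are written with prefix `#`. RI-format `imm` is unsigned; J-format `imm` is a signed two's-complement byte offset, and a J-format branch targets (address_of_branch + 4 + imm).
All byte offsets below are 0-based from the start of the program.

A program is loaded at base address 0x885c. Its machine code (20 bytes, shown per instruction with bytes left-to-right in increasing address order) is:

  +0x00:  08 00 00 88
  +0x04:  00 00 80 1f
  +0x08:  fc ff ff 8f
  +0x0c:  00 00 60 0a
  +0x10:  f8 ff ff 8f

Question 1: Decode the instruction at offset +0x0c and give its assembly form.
lw %r2, %r3

+0x0c: 00 00 60 0a ⇒ word 0x0a600000 (little)
  opcode bits[31:27]=0x1: lw/RR
  rd: (w>>24)&0x7=0x2 → %r2
  rs: (w>>21)&0x7=0x3 → %r3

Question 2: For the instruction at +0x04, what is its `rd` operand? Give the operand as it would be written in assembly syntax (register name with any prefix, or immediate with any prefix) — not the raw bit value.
[04] 00 00 80 1f → 0x1f800000
  opcode bits[31:27]=0x3: bor/RR
  [26:24] rd=7 = %r7
  [23:21] rs=4 = %r4

%r7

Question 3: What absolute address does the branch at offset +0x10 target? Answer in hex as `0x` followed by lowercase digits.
+0x10: f8 ff ff 8f ⇒ word 0x8ffffff8 (little)
  op=0x8ffffff8>>27=0x11 ⇒ bnz (J)
  imm@[26:0]=0x7fffff8 (s27→-8) ⇒ #-8
  target = base 0x885c + off 0x10 + 4 + imm -8 = 0x8868

0x8868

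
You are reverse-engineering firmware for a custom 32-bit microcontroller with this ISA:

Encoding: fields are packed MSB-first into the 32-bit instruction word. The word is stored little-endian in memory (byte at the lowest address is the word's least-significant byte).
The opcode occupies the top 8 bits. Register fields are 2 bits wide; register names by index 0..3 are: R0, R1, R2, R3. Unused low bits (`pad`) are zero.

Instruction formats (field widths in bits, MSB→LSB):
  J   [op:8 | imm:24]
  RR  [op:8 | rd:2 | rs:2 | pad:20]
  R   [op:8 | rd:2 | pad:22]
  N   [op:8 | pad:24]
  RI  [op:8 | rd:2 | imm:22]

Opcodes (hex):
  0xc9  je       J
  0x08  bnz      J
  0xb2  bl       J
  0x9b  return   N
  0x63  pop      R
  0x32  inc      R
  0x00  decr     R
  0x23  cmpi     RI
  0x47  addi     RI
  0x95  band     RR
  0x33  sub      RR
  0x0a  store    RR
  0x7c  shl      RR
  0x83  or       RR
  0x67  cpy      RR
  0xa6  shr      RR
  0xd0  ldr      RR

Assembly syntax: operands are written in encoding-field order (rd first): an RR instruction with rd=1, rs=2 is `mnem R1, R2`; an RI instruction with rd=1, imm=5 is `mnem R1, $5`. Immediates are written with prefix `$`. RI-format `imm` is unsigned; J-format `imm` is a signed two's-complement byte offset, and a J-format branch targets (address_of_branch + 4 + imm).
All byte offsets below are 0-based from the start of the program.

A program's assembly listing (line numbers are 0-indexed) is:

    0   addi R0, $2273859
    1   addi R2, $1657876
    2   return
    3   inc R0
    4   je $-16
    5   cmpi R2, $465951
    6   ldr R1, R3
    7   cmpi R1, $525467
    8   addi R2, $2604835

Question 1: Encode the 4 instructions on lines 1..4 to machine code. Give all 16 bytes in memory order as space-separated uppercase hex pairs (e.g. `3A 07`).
1. addi fields op=0x47:8|rd=2:2|imm=1657876:22 → word 47994c14h → 14 4c 99 47
2. return fields op=0x9b:8|pad=0:24 → word 9b000000h → 00 00 00 9b
3. inc fields op=0x32:8|rd=0:2|pad=0:22 → word 32000000h → 00 00 00 32
4. je fields op=0xc9:8|imm=-16:24 → word c9fffff0h → f0 ff ff c9

14 4C 99 47 00 00 00 9B 00 00 00 32 F0 FF FF C9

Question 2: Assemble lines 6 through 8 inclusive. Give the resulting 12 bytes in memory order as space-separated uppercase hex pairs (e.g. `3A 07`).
00 00 70 D0 9B 04 48 23 23 BF A7 47

L6: ldr op=0xd0:8|rd=1:2|rs=3:2|pad=0:20 ⇒ 0xd0700000 ⇒ little 00 00 70 d0
L7: cmpi op=0x23:8|rd=1:2|imm=525467:22 ⇒ 0x2348049b ⇒ little 9b 04 48 23
L8: addi op=0x47:8|rd=2:2|imm=2604835:22 ⇒ 0x47a7bf23 ⇒ little 23 bf a7 47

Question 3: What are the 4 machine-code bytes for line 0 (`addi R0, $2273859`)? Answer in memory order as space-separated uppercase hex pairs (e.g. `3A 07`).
line 0 (addi): pack op=0x47:8|rd=0:2|imm=2273859:22 = 0x4722b243; little→ 43 b2 22 47

43 B2 22 47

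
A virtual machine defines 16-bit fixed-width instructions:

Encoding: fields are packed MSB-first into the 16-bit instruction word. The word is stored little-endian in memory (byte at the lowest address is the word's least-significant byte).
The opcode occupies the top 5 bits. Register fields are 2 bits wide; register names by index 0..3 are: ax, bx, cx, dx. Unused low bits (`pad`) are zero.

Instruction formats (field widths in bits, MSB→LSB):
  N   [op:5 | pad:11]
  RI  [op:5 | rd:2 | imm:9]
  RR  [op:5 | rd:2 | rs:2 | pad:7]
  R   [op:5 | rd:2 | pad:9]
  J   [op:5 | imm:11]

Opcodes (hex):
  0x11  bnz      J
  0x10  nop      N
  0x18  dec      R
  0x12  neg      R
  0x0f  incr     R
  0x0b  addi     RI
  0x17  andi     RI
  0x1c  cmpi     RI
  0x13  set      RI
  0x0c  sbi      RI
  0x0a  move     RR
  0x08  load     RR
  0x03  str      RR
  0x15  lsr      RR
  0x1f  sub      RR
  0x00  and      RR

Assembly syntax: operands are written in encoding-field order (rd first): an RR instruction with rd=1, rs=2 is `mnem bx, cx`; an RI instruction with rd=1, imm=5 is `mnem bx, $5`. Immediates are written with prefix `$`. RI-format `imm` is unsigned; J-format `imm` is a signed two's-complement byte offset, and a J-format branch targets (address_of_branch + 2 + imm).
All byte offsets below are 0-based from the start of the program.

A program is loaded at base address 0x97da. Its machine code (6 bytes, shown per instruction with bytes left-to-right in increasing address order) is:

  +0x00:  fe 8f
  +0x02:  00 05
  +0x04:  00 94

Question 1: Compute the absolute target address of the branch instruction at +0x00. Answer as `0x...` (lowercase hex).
0x97da

@+00  little-endian(fe 8f) = 0x8ffe
  top 5b → 0x11 → bnz [J]
  [10:0] imm=2046 (s11→-2) = $-2
  target = base 0x97da + off 0x00 + 2 + imm -2 = 0x97da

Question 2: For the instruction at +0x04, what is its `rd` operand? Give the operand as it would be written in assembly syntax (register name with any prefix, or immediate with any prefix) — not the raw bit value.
cx

@+04  little-endian(00 94) = 0x9400
  top 5b → 0x12 → neg [R]
  [10:9] rd=2 = cx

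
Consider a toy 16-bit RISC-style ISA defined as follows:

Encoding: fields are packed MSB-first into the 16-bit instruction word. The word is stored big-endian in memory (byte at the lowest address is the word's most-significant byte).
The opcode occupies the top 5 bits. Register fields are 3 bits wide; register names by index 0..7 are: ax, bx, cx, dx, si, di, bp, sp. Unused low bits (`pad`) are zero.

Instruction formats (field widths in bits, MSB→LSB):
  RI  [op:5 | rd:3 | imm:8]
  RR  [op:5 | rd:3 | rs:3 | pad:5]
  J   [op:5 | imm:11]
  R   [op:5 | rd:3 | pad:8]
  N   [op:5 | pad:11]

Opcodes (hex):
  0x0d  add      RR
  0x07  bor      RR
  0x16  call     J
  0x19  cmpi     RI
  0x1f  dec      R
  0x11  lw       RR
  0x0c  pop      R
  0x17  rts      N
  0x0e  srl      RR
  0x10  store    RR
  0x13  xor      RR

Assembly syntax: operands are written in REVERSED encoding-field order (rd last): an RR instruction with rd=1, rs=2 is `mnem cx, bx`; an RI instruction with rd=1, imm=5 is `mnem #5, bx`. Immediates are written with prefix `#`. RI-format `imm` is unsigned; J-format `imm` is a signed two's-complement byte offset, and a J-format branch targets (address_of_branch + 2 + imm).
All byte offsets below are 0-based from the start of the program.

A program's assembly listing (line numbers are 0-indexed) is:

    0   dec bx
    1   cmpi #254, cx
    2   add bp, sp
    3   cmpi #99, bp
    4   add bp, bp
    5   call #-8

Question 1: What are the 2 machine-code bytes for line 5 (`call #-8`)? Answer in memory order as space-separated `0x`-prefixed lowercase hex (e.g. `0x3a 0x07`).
0xb7 0xf8

line 5 (call): pack op=0x16:5|imm=-8:11 = 0xb7f8; big→ b7 f8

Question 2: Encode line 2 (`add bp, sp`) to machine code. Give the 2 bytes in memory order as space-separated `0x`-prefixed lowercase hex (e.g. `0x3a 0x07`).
0x6f 0xc0

line 2 (add): pack op=0xd:5|rd=7:3|rs=6:3|pad=0:5 = 0x6fc0; big→ 6f c0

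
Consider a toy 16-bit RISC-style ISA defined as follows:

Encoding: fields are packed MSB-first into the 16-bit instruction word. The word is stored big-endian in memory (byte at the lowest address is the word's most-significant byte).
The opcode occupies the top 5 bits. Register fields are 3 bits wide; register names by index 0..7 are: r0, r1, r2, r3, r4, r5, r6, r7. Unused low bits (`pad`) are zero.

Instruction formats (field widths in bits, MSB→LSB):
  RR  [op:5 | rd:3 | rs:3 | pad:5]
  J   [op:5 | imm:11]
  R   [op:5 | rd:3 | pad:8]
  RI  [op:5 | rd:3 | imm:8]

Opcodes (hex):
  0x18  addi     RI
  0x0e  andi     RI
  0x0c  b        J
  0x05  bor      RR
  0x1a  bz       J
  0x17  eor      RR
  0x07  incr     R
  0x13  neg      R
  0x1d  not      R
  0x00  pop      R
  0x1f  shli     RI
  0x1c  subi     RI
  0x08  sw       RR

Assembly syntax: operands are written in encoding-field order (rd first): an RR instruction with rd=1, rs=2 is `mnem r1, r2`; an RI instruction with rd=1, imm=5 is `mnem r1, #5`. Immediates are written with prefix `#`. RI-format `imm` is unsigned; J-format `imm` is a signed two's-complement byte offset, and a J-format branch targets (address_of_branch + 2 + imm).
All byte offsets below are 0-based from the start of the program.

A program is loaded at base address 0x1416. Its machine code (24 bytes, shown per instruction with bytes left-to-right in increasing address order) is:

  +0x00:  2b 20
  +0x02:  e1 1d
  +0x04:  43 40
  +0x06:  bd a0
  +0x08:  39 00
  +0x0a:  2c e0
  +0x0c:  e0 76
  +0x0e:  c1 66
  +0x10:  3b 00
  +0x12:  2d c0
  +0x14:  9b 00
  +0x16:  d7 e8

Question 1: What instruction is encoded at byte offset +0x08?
off 0x08: read 39 00 as big → 0x3900
  top 5b → 0x7 → incr [R]
  rd: (w>>8)&0x7=0x1 → r1

incr r1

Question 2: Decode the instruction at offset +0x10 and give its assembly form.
[10] 3b 00 → 0x3b00
  opcode bits[15:11]=0x7: incr/R
  rd: (w>>8)&0x7=0x3 → r3

incr r3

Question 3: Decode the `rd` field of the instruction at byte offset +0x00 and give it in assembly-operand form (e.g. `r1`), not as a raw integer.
@+00  big-endian(2b 20) = 0x2b20
  opcode bits[15:11]=0x5: bor/RR
  rd@[10:8]=0x3 ⇒ r3
  rs@[7:5]=0x1 ⇒ r1

r3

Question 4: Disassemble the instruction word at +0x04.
sw r3, r2

off 0x04: read 43 40 as big → 0x4340
  op=0x4340>>11=0x8 ⇒ sw (RR)
  rd: (w>>8)&0x7=0x3 → r3
  rs: (w>>5)&0x7=0x2 → r2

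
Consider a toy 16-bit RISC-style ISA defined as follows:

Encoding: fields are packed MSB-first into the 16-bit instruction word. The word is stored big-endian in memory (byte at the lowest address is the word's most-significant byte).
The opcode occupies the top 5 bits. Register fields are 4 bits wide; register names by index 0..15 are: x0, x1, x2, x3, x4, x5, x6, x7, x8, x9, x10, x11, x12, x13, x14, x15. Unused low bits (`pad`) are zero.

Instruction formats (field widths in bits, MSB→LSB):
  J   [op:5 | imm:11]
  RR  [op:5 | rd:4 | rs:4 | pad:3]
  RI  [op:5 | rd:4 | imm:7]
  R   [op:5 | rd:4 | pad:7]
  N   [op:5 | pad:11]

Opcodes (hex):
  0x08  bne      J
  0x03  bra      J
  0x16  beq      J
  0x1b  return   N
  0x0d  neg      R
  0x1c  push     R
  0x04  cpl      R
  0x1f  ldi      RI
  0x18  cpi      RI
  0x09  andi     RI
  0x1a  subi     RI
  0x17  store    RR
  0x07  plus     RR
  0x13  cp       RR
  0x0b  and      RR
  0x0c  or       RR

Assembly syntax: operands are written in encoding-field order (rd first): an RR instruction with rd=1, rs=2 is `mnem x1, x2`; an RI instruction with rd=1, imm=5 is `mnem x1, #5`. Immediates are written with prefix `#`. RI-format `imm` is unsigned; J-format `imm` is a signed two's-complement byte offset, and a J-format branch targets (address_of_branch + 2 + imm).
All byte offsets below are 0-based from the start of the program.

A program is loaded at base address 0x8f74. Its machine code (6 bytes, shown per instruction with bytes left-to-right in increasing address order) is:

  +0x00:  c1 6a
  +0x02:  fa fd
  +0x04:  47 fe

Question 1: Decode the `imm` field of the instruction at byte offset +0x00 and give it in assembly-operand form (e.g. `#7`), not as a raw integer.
#106

[00] c1 6a → 0xc16a
  opcode bits[15:11]=0x18: cpi/RI
  rd: (w>>7)&0xf=0x2 → x2
  imm: (w>>0)&0x7f=0x6a → #106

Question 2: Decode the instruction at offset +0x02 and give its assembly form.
ldi x5, #125

@+02  big-endian(fa fd) = 0xfafd
  top 5b → 0x1f → ldi [RI]
  [10:7] rd=5 = x5
  [6:0] imm=125 = #125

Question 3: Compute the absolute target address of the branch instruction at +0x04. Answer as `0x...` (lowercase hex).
@+04  big-endian(47 fe) = 0x47fe
  opcode bits[15:11]=0x8: bne/J
  imm: (w>>0)&0x7ff=0x7fe (s11→-2) → #-2
  target = base 0x8f74 + off 0x04 + 2 + imm -2 = 0x8f78

0x8f78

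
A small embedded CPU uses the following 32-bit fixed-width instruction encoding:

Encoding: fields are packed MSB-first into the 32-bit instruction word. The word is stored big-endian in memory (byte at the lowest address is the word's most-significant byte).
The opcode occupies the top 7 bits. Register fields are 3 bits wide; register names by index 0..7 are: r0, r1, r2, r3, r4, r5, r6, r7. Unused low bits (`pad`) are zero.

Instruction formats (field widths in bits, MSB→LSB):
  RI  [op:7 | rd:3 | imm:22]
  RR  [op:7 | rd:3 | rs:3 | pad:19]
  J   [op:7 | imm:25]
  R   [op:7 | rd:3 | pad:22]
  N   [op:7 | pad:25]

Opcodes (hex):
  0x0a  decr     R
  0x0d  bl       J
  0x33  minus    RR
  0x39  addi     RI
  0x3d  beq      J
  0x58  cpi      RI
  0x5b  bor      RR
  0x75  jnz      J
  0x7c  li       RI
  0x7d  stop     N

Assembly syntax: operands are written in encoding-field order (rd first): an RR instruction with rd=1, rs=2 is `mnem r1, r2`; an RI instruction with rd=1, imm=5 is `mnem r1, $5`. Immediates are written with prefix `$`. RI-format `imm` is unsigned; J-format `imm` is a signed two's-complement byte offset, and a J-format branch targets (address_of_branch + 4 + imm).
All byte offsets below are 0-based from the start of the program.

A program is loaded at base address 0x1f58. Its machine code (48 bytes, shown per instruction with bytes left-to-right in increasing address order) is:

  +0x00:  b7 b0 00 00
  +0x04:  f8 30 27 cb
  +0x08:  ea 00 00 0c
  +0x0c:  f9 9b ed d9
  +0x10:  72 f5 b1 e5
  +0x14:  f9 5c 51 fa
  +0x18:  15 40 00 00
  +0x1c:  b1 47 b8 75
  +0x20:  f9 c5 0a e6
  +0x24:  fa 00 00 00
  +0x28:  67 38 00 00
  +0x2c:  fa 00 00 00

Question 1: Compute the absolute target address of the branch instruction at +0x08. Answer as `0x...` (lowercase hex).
off 0x08: read ea 00 00 0c as big → 0xea00000c
  op=0xea00000c>>25=0x75 ⇒ jnz (J)
  [24:0] imm=12 = $12
  target = base 0x1f58 + off 0x08 + 4 + imm 12 = 0x1f70

0x1f70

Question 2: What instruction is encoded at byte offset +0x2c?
[2c] fa 00 00 00 → 0xfa000000
  opcode bits[31:25]=0x7d: stop/N

stop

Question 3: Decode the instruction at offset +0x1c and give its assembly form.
cpi r5, $505973

[1c] b1 47 b8 75 → 0xb147b875
  op=0xb147b875>>25=0x58 ⇒ cpi (RI)
  rd: (w>>22)&0x7=0x5 → r5
  imm: (w>>0)&0x3fffff=0x7b875 → $505973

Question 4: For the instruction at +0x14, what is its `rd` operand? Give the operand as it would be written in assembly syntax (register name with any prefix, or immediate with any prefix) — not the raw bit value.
@+14  big-endian(f9 5c 51 fa) = 0xf95c51fa
  op=0xf95c51fa>>25=0x7c ⇒ li (RI)
  [24:22] rd=5 = r5
  [21:0] imm=1855994 = $1855994

r5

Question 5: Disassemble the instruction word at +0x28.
minus r4, r7

off 0x28: read 67 38 00 00 as big → 0x67380000
  opcode bits[31:25]=0x33: minus/RR
  rd@[24:22]=0x4 ⇒ r4
  rs@[21:19]=0x7 ⇒ r7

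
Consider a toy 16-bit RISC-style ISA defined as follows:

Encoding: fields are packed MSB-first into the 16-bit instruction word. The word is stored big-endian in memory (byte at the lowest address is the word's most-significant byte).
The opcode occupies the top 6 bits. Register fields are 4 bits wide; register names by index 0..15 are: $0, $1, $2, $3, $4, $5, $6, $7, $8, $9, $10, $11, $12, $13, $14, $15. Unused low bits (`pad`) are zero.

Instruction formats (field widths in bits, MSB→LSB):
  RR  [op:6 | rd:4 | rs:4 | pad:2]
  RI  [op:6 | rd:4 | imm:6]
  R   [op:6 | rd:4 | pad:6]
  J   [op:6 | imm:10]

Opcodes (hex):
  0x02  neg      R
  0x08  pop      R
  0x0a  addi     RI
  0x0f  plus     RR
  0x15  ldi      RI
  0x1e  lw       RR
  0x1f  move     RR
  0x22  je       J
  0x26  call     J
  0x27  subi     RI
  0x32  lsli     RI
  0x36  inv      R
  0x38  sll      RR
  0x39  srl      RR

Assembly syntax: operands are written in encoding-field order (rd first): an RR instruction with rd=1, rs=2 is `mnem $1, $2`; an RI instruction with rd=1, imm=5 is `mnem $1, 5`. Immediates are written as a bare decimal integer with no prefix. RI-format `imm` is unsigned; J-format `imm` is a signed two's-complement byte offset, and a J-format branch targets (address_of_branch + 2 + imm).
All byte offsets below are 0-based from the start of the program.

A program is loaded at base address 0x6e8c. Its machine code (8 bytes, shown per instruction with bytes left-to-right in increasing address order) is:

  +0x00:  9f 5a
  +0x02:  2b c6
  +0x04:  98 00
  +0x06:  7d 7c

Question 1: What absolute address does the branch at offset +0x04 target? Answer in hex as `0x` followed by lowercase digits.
0x6e92

+0x04: 98 00 ⇒ word 0x9800 (big)
  opcode bits[15:10]=0x26: call/J
  [9:0] imm=0 = 0
  target = base 0x6e8c + off 0x04 + 2 + imm 0 = 0x6e92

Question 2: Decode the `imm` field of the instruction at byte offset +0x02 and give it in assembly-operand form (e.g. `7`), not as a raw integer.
6

@+02  big-endian(2b c6) = 0x2bc6
  top 6b → 0xa → addi [RI]
  [9:6] rd=15 = $15
  [5:0] imm=6 = 6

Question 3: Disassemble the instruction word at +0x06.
move $5, $15

[06] 7d 7c → 0x7d7c
  opcode bits[15:10]=0x1f: move/RR
  rd: (w>>6)&0xf=0x5 → $5
  rs: (w>>2)&0xf=0xf → $15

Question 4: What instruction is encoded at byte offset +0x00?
[00] 9f 5a → 0x9f5a
  top 6b → 0x27 → subi [RI]
  [9:6] rd=13 = $13
  [5:0] imm=26 = 26

subi $13, 26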